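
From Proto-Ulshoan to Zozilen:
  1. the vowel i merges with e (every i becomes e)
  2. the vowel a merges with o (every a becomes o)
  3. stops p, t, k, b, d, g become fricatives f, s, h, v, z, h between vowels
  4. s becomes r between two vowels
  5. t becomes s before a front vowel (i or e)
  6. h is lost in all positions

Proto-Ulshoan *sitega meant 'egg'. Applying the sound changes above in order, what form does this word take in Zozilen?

sereo

Zozilen: *sitega > setega > setego > seseho > sereho > sereo  (by vowel merger, vowel merger, intervocalic lenition, rhotacism, h-loss)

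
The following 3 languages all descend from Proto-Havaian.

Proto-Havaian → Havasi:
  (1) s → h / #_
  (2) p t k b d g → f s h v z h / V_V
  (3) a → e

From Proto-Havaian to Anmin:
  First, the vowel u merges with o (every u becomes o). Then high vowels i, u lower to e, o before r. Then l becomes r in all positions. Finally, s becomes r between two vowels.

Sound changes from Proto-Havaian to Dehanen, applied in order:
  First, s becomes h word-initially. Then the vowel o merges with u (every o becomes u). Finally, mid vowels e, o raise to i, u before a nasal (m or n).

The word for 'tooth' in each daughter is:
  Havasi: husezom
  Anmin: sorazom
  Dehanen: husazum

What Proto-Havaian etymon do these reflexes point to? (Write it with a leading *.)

Position 2: Havasi has u, Anmin has o, Dehanen has u. Havasi preserves u here (none of its changes turn any other segment into u), so the proto-segment is *u.
Position 1: Havasi has h, Anmin has s, Dehanen has h. Anmin preserves s here (none of its changes turn any other segment into s), so the proto-segment is *s.
Continuing position by position gives *susazom; check it forward:
Havasi: start from *susazom.
  rule 1 (debuccalisation): susazom → husazom
  rule 2: no change — husazom
  rule 3 (vowel merger): husazom → husezom
  ⇒ Havasi husezom
Anmin: start from *susazom.
  rule 1 (vowel merger): susazom → sosazom
  rule 2: no change — sosazom
  rule 3: no change — sosazom
  rule 4 (rhotacism): sosazom → sorazom
  ⇒ Anmin sorazom
Dehanen: *susazom > husazom > husazum  (by debuccalisation, vowel merger)
No other proto-form is consistent with every reflex, so the reconstruction is *susazom.

*susazom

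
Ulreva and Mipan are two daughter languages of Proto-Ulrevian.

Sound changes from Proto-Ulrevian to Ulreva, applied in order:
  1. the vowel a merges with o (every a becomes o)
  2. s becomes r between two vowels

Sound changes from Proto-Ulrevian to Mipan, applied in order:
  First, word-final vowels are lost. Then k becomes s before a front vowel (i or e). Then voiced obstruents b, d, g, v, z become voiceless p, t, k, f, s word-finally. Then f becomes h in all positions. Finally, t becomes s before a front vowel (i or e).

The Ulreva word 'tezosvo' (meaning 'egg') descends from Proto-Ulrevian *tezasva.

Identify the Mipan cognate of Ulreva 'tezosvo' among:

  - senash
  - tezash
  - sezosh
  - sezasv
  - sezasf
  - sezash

Mipan: *tezasva
  tezasva → tezasv   [apocope]
  tezasv (rule 2 does not apply)
  tezasv → tezasf   [final devoicing]
  tezasf → tezash   [unconditioned shift]
  tezash → sezash   [palatalisation]
  giving Mipan sezash.
Among the options, 'sezash' alone shows every Mipan change applied in order.

sezash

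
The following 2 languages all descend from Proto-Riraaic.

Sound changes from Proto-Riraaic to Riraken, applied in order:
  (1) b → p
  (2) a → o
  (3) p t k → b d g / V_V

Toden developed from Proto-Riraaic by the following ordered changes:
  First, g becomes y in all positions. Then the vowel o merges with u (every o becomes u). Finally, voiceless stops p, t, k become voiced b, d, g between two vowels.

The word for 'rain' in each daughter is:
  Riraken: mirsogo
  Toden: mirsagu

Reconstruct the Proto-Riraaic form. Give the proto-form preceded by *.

*mirsako

Position 7: Riraken has o, Toden has u. Taking the neighbouring segments as reconstructed: Riraken o could go back to *a or *o; Toden u could go back to *o or *u — the one source consistent with every daughter is *o.
Position 5: Riraken has o, Toden has a. Toden preserves a here (none of its changes turn any other segment into a), so the proto-segment is *a.
Position 6: Riraken has g, Toden has g. In Toden, g can only continue *k, so the proto-segment is *k.
The remaining positions agree across the daughters. Check the candidate against every language:
Riraken: *mirsako
  mirsako (rule 1 does not apply)
  mirsako → mirsoko   [vowel merger]
  mirsoko → mirsogo   [intervocalic voicing]
  giving Riraken mirsogo.
Toden: start from *mirsako.
  rule 1: no change — mirsako
  rule 2 (vowel merger): mirsako → mirsaku
  rule 3 (intervocalic voicing): mirsaku → mirsagu
  ⇒ Toden mirsagu
*mirsako is the unique common source.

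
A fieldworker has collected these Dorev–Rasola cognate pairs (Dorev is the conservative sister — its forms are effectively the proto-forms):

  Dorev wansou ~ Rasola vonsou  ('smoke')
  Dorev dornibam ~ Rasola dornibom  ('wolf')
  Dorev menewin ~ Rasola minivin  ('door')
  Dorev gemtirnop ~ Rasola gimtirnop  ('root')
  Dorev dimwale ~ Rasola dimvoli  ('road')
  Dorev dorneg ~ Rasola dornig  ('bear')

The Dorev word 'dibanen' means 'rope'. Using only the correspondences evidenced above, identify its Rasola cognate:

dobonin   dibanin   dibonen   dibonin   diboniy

dibonin

wansou ~ vonsou — Dorev a corresponds to Rasola o after a consonant, before a nasal.
menewin ~ minivin — Dorev e corresponds to Rasola i after a consonant, before a nasal.
Applying these to Dorev 'dibanen':
  dibanen → dibonen   (a→o after a consonant, before a nasal)
  dibonen → dibonin   (e→i after a consonant, before a nasal)
So the Rasola cognate is 'dibonin'.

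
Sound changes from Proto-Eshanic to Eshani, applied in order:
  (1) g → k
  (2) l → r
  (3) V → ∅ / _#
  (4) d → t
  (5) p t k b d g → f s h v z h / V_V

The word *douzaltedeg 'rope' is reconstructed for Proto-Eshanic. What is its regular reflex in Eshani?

touzartesek

Eshani: start from *douzaltedeg.
  rule 1 (unconditioned shift): douzaltedeg → douzaltedek
  rule 2 (unconditioned shift): douzaltedek → douzartedek
  rule 3: no change — douzartedek
  rule 4 (unconditioned shift): douzartedek → touzartetek
  rule 5 (intervocalic lenition): touzartetek → touzartesek
  ⇒ Eshani touzartesek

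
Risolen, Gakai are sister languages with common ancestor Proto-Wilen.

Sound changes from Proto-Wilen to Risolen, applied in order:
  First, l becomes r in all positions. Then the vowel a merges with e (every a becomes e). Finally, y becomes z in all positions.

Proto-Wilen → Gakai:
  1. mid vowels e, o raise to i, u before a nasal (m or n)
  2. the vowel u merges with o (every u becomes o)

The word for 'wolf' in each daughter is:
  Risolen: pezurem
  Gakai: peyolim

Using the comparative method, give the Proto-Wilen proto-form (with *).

Position 4: Risolen has u, Gakai has o. Risolen preserves u here (none of its changes turn any other segment into u), so the proto-segment is *u.
Position 6: Risolen has e, Gakai has i. Taking the neighbouring segments as reconstructed: Risolen e could go back to *a or *e; Gakai i could go back to *e or *i — the one source consistent with every daughter is *e.
This points to *peyulem. Verify forward in each daughter:
Risolen: start from *peyulem.
  rule 1 (unconditioned shift): peyulem → peyurem
  rule 2: no change — peyurem
  rule 3 (unconditioned shift): peyurem → pezurem
  ⇒ Risolen pezurem
Gakai: start from *peyulem.
  rule 1 (pre-nasal raising): peyulem → peyulim
  rule 2 (vowel merger): peyulim → peyolim
  ⇒ Gakai peyolim
*peyulem is the unique common source.

*peyulem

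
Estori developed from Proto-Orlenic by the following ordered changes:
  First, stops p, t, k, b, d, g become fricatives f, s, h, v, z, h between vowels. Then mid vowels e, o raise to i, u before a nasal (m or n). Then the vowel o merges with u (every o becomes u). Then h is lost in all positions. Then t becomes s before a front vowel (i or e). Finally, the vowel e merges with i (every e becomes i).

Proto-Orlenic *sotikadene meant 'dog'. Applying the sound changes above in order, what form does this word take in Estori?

Estori: *sotikadene
  sotikadene → sosihazene   [intervocalic lenition]
  sosihazene → sosihazine   [pre-nasal raising]
  sosihazine → susihazine   [vowel merger]
  susihazine → susiazine   [h-loss]
  susiazine (rule 5 does not apply)
  susiazine → susiazini   [vowel merger]
  giving Estori susiazini.

susiazini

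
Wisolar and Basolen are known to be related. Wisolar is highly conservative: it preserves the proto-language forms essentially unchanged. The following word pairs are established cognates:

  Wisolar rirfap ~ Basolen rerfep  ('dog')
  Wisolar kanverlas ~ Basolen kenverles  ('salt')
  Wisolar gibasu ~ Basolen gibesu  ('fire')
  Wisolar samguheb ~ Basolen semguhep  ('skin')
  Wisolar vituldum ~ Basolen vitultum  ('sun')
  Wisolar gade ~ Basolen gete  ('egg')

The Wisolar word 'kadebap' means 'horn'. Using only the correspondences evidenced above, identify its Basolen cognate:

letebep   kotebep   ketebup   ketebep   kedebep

kanverlas ~ kenverles, gibasu ~ gibesu — Wisolar a corresponds to Basolen e after a consonant, before a consonant other than r, m, n, p, b, f, v.
gade ~ gete — Wisolar d corresponds to Basolen t between vowels (before a front vowel).
rirfap ~ rerfep — Wisolar a corresponds to Basolen e after a consonant, before a labial obstruent.
Applying these to Wisolar 'kadebap':
  kadebap → kedebap   (a→e after a consonant, before a consonant other than r, m, n, p, b, f, v)
  kedebap → ketebap   (d→t between vowels (before a front vowel))
  ketebap → ketebep   (a→e after a consonant, before a labial obstruent)
So the Basolen cognate is 'ketebep'.

ketebep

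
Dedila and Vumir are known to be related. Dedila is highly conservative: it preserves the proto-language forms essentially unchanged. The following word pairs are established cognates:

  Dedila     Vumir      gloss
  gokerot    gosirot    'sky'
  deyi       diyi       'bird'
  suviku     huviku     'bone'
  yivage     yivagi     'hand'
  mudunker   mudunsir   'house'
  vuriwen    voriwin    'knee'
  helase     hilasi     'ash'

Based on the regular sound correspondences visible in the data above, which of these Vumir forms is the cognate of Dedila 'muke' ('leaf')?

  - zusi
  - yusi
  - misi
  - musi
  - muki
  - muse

musi

gokerot ~ gosirot — Dedila k corresponds to Vumir s between vowels (before a front vowel).
yivage ~ yivagi, helase ~ hilasi — Dedila e corresponds to Vumir i word-finally.
Applying these to Dedila 'muke':
  muke → muse   (k→s between vowels (before a front vowel))
  muse → musi   (e→i word-finally)
So the Vumir cognate is 'musi'.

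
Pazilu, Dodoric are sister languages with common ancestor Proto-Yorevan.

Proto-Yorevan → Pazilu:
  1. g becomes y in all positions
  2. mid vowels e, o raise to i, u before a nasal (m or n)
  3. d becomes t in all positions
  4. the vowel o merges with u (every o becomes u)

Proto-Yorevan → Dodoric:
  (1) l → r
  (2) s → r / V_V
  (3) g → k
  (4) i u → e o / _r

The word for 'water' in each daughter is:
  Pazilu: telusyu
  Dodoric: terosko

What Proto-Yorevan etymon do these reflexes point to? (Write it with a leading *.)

Position 6: Pazilu has y, Dodoric has k. Taking the neighbouring segments as reconstructed: Pazilu y could go back to *g or *y; Dodoric k could go back to *k or *g — the one source consistent with every daughter is *g.
Position 3: Pazilu has l, Dodoric has r. Pazilu preserves l here (none of its changes turn any other segment into l), so the proto-segment is *l.
Position 4: Pazilu has u, Dodoric has o. Taking the neighbouring segments as reconstructed: Pazilu u could go back to *o or *u; Dodoric o can only go back to *o — the one source consistent with every daughter is *o.
Continuing position by position gives *telosgo; check it forward:
Pazilu: start from *telosgo.
  rule 1 (unconditioned shift): telosgo → telosyo
  rule 2: no change — telosyo
  rule 3: no change — telosyo
  rule 4 (vowel merger): telosyo → telusyu
  ⇒ Pazilu telusyu
Dodoric: start from *telosgo.
  rule 1 (unconditioned shift): telosgo → terosgo
  rule 2: no change — terosgo
  rule 3 (unconditioned shift): terosgo → terosko
  rule 4: no change — terosko
  ⇒ Dodoric terosko
No other proto-form is consistent with every reflex, so the reconstruction is *telosgo.

*telosgo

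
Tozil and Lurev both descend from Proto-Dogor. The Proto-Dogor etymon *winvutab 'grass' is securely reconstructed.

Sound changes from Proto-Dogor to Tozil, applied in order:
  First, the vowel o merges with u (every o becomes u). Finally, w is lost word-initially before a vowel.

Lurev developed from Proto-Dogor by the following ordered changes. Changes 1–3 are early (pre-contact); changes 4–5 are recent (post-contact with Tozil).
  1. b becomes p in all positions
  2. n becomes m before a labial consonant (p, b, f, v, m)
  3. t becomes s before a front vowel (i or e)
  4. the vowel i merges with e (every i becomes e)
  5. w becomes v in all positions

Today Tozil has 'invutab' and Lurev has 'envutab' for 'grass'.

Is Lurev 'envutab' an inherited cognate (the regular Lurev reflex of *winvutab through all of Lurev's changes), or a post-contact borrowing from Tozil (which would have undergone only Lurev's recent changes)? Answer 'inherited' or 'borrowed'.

If inherited, *winvutab would pass through all of Lurev's changes:
Lurev: *winvutab > winvutap > wimvutap > wemvutap > vemvutap  (by unconditioned shift, nasal place assimilation, vowel merger, unconditioned shift)
If borrowed from Tozil 'invutab' after the early changes, it would undergo only the recent ones:
  rule 4 (vowel merger): invutab → envutab
  rule 5 (unconditioned shift): no change (envutab)
  ⇒ as a loan: envutab
Lurev 'envutab' matches the loan outcome 'envutab', not the inherited 'vemvutap' — it skipped the early Lurev changes, so it was borrowed from Tozil.

borrowed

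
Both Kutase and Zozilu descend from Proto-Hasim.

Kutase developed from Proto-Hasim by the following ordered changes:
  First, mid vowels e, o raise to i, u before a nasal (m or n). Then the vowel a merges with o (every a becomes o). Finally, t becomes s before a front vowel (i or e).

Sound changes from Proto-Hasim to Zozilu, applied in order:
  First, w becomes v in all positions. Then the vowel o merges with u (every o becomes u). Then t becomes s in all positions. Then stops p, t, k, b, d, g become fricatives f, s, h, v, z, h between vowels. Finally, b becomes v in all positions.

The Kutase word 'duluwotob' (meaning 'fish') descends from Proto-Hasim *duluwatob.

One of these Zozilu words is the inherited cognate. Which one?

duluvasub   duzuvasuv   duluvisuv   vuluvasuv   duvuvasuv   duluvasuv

duluvasuv

Zozilu: *duluwatob
  duluwatob → duluvatob   [unconditioned shift]
  duluvatob → duluvatub   [vowel merger]
  duluvatub → duluvasub   [unconditioned shift]
  duluvasub (rule 4 does not apply)
  duluvasub → duluvasuv   [unconditioned shift]
  giving Zozilu duluvasuv.
The other candidates each miss or misapply at least one Zozilu change.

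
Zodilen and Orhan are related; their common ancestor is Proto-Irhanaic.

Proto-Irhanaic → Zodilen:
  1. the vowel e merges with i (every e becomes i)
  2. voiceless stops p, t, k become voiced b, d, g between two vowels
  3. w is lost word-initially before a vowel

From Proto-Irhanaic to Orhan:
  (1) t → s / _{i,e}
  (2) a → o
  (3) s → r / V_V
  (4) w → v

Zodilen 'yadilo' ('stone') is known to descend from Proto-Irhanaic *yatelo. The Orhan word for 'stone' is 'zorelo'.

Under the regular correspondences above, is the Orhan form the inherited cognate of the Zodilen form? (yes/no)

Derive the expected Orhan reflex of *yatelo:
Orhan: start from *yatelo.
  rule 1 (palatalisation): yatelo → yaselo
  rule 2 (vowel merger): yaselo → yoselo
  rule 3 (rhotacism): yoselo → yorelo
  rule 4: no change — yorelo
  ⇒ Orhan yorelo
The regular Orhan reflex would be 'yorelo', but the attested form is 'zorelo'. The correspondence is irregular, so they are not cognates (the Orhan form has a different source).

no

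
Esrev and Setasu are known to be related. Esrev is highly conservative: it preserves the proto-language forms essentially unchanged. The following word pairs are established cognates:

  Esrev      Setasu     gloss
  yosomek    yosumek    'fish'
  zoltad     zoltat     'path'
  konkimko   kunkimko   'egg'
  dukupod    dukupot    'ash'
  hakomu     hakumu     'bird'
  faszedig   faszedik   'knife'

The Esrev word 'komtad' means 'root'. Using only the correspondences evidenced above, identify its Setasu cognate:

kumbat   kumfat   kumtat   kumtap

yosomek ~ yosumek, hakomu ~ hakumu — Esrev o corresponds to Setasu u after a consonant, before a nasal.
zoltad ~ zoltat, dukupod ~ dukupot — Esrev d corresponds to Setasu t word-finally.
Applying these to Esrev 'komtad':
  komtad → kumtad   (o→u after a consonant, before a nasal)
  kumtad → kumtat   (d→t word-finally)
So the Setasu cognate is 'kumtat'.

kumtat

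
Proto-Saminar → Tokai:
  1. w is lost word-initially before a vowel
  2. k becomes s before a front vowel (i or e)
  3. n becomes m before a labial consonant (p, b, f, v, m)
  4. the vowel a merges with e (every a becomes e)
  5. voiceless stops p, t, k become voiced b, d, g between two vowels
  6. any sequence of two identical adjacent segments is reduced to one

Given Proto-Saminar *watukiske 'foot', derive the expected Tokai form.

edusise

Tokai: *watukiske
  watukiske → atukiske   [glide loss]
  atukiske → atusisse   [palatalisation]
  atusisse (rule 3 does not apply)
  atusisse → etusisse   [vowel merger]
  etusisse → edusisse   [intervocalic voicing]
  edusisse → edusise   [degemination]
  giving Tokai edusise.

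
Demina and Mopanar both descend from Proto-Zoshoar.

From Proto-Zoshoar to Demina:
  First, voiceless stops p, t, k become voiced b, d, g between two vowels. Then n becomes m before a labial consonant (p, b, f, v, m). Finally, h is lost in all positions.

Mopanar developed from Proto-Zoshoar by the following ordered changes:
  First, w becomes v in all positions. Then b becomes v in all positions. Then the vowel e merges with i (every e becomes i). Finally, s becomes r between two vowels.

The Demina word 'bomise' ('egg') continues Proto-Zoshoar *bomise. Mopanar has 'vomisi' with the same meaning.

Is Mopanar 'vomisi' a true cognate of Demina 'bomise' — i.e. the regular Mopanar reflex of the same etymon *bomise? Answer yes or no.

Derive the expected Mopanar reflex of *bomise:
Mopanar: start from *bomise.
  rule 1: no change — bomise
  rule 2 (unconditioned shift): bomise → vomise
  rule 3 (vowel merger): vomise → vomisi
  rule 4 (rhotacism): vomisi → vomiri
  ⇒ Mopanar vomiri
The regular Mopanar reflex would be 'vomiri', but the attested form is 'vomisi'. The correspondence is irregular, so they are not cognates (the Mopanar form has a different source).

no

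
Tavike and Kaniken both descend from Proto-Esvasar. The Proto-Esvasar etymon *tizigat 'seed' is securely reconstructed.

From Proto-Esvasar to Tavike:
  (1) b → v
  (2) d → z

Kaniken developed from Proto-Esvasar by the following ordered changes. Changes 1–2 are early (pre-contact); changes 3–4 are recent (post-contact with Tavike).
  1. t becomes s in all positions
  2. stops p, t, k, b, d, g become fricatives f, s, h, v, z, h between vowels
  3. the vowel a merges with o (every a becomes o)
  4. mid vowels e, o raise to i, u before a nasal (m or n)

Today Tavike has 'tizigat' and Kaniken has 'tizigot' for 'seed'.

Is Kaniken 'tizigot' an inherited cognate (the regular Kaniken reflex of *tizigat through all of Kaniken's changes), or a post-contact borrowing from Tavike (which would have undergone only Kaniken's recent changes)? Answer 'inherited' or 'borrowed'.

borrowed

If inherited, *tizigat would pass through all of Kaniken's changes:
Kaniken: *tizigat
  tizigat → sizigas   [unconditioned shift]
  sizigas → sizihas   [intervocalic lenition]
  sizihas → sizihos   [vowel merger]
  sizihos (rule 4 does not apply)
  giving Kaniken sizihos.
If borrowed from Tavike 'tizigat' after the early changes, it would undergo only the recent ones:
  rule 3 (vowel merger): tizigat → tizigot
  rule 4 (pre-nasal raising): no change (tizigot)
  ⇒ as a loan: tizigot
Kaniken 'tizigot' matches the loan outcome 'tizigot', not the inherited 'sizihos' — it skipped the early Kaniken changes, so it was borrowed from Tavike.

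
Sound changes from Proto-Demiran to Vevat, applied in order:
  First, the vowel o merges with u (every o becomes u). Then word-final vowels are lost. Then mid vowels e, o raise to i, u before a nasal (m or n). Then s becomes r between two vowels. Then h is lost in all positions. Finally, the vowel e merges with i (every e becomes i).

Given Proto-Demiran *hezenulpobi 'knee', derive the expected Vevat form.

Vevat: start from *hezenulpobi.
  rule 1 (vowel merger): hezenulpobi → hezenulpubi
  rule 2 (apocope): hezenulpubi → hezenulpub
  rule 3 (pre-nasal raising): hezenulpub → hezinulpub
  rule 4: no change — hezinulpub
  rule 5 (h-loss): hezinulpub → ezinulpub
  rule 6 (vowel merger): ezinulpub → izinulpub
  ⇒ Vevat izinulpub

izinulpub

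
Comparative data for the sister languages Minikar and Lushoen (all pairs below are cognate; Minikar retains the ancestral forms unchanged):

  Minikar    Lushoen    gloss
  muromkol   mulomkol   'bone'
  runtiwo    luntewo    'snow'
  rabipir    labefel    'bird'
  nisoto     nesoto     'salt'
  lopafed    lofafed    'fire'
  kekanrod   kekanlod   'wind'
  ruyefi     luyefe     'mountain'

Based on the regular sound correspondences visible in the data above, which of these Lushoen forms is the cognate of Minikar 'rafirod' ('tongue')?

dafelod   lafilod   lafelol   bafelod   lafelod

rabipir ~ labefel — Minikar r corresponds to Lushoen l word-initially before a back vowel.
rabipir ~ labefel — Minikar i corresponds to Lushoen e after a consonant, before r.
muromkol ~ mulomkol — Minikar r corresponds to Lushoen l between vowels (before a back vowel).
Applying these to Minikar 'rafirod':
  rafirod → lafirod   (r→l word-initially before a back vowel)
  lafirod → laferod   (i→e after a consonant, before r)
  laferod → lafelod   (r→l between vowels (before a back vowel))
So the Lushoen cognate is 'lafelod'.

lafelod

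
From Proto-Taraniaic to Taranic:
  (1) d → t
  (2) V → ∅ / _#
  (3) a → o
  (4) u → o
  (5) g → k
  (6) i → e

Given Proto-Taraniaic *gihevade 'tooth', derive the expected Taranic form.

Taranic: *gihevade > gihevate > gihevat > gihevot > kihevot > kehevot  (by unconditioned shift, apocope, vowel merger, unconditioned shift, vowel merger)

kehevot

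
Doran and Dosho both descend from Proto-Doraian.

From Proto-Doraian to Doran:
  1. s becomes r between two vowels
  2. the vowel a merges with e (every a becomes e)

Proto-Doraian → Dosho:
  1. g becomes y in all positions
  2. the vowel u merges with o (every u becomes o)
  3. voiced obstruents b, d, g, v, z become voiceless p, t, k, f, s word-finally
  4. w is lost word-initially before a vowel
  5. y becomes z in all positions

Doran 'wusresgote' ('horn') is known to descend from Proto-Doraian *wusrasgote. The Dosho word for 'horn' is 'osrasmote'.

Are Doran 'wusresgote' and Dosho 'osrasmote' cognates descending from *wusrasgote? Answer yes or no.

Derive the expected Dosho reflex of *wusrasgote:
Dosho: *wusrasgote
  wusrasgote → wusrasyote   [unconditioned shift]
  wusrasyote → wosrasyote   [vowel merger]
  wosrasyote (rule 3 does not apply)
  wosrasyote → osrasyote   [glide loss]
  osrasyote → osraszote   [unconditioned shift]
  giving Dosho osraszote.
The regular Dosho reflex would be 'osraszote', but the attested form is 'osrasmote'. The correspondence is irregular, so they are not cognates (the Dosho form has a different source).

no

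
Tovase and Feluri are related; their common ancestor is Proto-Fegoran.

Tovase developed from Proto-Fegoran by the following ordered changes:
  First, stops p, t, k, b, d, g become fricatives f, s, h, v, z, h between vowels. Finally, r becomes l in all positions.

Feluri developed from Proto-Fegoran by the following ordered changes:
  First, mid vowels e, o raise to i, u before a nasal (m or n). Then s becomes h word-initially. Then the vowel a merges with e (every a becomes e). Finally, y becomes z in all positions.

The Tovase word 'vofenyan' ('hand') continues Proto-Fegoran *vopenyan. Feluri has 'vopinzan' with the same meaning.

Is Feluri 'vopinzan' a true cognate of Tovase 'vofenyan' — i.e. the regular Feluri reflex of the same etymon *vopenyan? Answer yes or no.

no

Derive the expected Feluri reflex of *vopenyan:
Feluri: start from *vopenyan.
  rule 1 (pre-nasal raising): vopenyan → vopinyan
  rule 2: no change — vopinyan
  rule 3 (vowel merger): vopinyan → vopinyen
  rule 4 (unconditioned shift): vopinyen → vopinzen
  ⇒ Feluri vopinzen
The regular Feluri reflex would be 'vopinzen', but the attested form is 'vopinzan'. The correspondence is irregular, so they are not cognates (the Feluri form has a different source).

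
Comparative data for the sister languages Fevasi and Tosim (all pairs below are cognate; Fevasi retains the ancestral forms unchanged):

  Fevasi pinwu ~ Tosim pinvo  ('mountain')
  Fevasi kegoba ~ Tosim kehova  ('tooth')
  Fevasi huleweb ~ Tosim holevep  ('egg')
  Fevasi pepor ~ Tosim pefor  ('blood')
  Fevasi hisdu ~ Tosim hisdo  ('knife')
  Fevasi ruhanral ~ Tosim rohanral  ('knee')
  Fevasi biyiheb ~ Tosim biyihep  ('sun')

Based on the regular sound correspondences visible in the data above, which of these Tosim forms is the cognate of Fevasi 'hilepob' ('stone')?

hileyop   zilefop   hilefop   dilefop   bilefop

pepor ~ pefor — Fevasi p corresponds to Tosim f between vowels (before a back vowel).
huleweb ~ holevep, biyiheb ~ biyihep — Fevasi b corresponds to Tosim p word-finally.
Applying these to Fevasi 'hilepob':
  hilepob → hilefob   (p→f between vowels (before a back vowel))
  hilefob → hilefop   (b→p word-finally)
So the Tosim cognate is 'hilefop'.

hilefop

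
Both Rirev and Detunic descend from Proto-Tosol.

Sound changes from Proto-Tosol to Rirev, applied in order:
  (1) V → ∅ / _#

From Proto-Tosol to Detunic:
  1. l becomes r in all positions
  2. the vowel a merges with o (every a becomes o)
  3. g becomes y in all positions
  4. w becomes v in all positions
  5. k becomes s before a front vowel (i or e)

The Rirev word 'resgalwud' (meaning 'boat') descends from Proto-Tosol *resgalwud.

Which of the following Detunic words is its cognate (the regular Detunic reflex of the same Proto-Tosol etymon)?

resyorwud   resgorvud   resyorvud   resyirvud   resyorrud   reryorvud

Detunic: start from *resgalwud.
  rule 1 (unconditioned shift): resgalwud → resgarwud
  rule 2 (vowel merger): resgarwud → resgorwud
  rule 3 (unconditioned shift): resgorwud → resyorwud
  rule 4 (unconditioned shift): resyorwud → resyorvud
  rule 5: no change — resyorvud
  ⇒ Detunic resyorvud
Among the options, 'resyorvud' alone shows every Detunic change applied in order.

resyorvud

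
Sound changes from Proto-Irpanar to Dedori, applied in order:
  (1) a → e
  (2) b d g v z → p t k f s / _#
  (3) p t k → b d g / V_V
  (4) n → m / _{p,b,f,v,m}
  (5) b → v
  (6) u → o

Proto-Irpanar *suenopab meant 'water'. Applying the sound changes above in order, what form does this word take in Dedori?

soenovep

Dedori: *suenopab
  suenopab → suenopeb   [vowel merger]
  suenopeb → suenopep   [final devoicing]
  suenopep → suenobep   [intervocalic voicing]
  suenobep (rule 4 does not apply)
  suenobep → suenovep   [unconditioned shift]
  suenovep → soenovep   [vowel merger]
  giving Dedori soenovep.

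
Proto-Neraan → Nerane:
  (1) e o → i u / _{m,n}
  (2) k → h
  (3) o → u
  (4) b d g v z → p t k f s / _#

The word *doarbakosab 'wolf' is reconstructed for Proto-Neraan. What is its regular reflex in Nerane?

Nerane: start from *doarbakosab.
  rule 1: no change — doarbakosab
  rule 2 (unconditioned shift): doarbakosab → doarbahosab
  rule 3 (vowel merger): doarbahosab → duarbahusab
  rule 4 (final devoicing): duarbahusab → duarbahusap
  ⇒ Nerane duarbahusap

duarbahusap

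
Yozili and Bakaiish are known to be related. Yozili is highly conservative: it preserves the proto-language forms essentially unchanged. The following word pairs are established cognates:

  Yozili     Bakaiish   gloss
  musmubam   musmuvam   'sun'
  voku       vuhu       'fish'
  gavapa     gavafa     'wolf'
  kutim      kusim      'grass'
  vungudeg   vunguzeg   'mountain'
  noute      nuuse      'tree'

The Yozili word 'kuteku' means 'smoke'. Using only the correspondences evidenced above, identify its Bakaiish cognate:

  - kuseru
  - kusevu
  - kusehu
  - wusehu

noute ~ nuuse — Yozili t corresponds to Bakaiish s between vowels (before a front vowel).
voku ~ vuhu — Yozili k corresponds to Bakaiish h between vowels (before a back vowel).
Applying these to Yozili 'kuteku':
  kuteku → kuseku   (t→s between vowels (before a front vowel))
  kuseku → kusehu   (k→h between vowels (before a back vowel))
So the Bakaiish cognate is 'kusehu'.

kusehu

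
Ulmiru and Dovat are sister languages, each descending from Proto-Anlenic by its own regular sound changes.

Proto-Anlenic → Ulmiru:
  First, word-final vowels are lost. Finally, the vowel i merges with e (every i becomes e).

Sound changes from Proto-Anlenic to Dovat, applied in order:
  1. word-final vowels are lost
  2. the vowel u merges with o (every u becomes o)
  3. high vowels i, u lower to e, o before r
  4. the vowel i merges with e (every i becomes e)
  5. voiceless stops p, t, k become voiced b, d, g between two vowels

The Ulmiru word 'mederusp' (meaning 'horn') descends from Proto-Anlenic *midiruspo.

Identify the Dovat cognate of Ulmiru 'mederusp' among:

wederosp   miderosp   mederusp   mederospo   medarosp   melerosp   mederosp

mederosp

Dovat: *midiruspo
  midiruspo → midirusp   [apocope]
  midirusp → midirosp   [vowel merger]
  midirosp → miderosp   [pre-rhotic lowering]
  miderosp → mederosp   [vowel merger]
  mederosp (rule 5 does not apply)
  giving Dovat mederosp.
Among the options, 'mederosp' alone shows every Dovat change applied in order.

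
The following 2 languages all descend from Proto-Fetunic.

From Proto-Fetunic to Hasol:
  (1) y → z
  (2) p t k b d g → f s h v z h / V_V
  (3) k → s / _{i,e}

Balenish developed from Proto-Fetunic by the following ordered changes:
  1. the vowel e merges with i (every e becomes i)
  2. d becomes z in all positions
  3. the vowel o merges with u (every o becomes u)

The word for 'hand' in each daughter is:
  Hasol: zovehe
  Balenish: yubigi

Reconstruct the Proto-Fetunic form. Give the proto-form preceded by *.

Position 2: Hasol has o, Balenish has u. Hasol preserves o here (none of its changes turn any other segment into o), so the proto-segment is *o.
Position 5: Hasol has h, Balenish has g. Balenish preserves g here (none of its changes turn any other segment into g), so the proto-segment is *g.
Verify the candidate proto-form against each daughter:
Hasol: *yobege > zobege > zovehe  (by unconditioned shift, intervocalic lenition)
Balenish: *yobege
  yobege → yobigi   [vowel merger]
  yobigi (rule 2 does not apply)
  yobigi → yubigi   [vowel merger]
  giving Balenish yubigi.
*yobege is the unique common source.

*yobege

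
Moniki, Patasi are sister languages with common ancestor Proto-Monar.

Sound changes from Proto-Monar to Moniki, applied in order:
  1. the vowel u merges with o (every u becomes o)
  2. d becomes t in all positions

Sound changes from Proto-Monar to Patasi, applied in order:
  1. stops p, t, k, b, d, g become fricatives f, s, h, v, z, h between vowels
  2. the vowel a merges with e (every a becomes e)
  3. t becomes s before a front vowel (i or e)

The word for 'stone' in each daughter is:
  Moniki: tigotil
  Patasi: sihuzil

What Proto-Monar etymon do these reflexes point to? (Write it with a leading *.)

Position 3: Moniki has g, Patasi has h. Moniki preserves g here (none of its changes turn any other segment into g), so the proto-segment is *g.
Position 5: Moniki has t, Patasi has z. Taking the neighbouring segments as reconstructed: Moniki t could go back to *t or *d; Patasi z could go back to *d or *z — the one source consistent with every daughter is *d.
Continuing position by position gives *tigudil; check it forward:
Moniki: *tigudil > tigodil > tigotil  (by vowel merger, unconditioned shift)
Patasi: start from *tigudil.
  rule 1 (intervocalic lenition): tigudil → tihuzil
  rule 2: no change — tihuzil
  rule 3 (palatalisation): tihuzil → sihuzil
  ⇒ Patasi sihuzil
Only *tigudil yields all of Moniki tigotil, Patasi sihuzil.

*tigudil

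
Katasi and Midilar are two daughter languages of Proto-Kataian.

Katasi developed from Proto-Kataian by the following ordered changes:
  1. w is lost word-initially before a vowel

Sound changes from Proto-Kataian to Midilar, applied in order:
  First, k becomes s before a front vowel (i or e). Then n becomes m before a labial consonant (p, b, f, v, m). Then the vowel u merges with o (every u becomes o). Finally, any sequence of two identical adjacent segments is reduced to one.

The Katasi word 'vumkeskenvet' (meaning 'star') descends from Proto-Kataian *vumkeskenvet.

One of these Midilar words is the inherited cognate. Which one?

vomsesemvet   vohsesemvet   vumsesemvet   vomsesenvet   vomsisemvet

Midilar: *vumkeskenvet
  vumkeskenvet → vumsessenvet   [palatalisation]
  vumsessenvet → vumsessemvet   [nasal place assimilation]
  vumsessemvet → vomsessemvet   [vowel merger]
  vomsessemvet → vomsesemvet   [degemination]
  giving Midilar vomsesemvet.

vomsesemvet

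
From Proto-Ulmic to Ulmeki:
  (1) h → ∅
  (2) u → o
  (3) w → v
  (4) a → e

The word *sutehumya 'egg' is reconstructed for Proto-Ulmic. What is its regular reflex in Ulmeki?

soteomye

Ulmeki: start from *sutehumya.
  rule 1 (h-loss): sutehumya → suteumya
  rule 2 (vowel merger): suteumya → soteomya
  rule 3: no change — soteomya
  rule 4 (vowel merger): soteomya → soteomye
  ⇒ Ulmeki soteomye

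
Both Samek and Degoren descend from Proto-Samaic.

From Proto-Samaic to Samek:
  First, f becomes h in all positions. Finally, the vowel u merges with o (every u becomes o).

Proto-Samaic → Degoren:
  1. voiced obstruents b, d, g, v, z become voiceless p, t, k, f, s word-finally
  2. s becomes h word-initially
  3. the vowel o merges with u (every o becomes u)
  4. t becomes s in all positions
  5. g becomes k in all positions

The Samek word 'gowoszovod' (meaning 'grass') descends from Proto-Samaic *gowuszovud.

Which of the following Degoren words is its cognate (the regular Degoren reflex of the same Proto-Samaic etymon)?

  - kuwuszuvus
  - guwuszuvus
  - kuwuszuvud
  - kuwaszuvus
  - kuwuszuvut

kuwuszuvus

Degoren: start from *gowuszovud.
  rule 1 (final devoicing): gowuszovud → gowuszovut
  rule 2: no change — gowuszovut
  rule 3 (vowel merger): gowuszovut → guwuszuvut
  rule 4 (unconditioned shift): guwuszuvut → guwuszuvus
  rule 5 (unconditioned shift): guwuszuvus → kuwuszuvus
  ⇒ Degoren kuwuszuvus
Only 'kuwuszuvus' matches the regular Degoren development of *gowuszovud.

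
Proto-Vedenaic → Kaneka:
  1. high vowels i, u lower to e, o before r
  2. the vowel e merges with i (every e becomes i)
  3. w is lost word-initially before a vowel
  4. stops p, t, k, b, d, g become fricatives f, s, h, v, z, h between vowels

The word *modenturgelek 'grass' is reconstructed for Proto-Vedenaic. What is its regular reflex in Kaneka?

mozintorgilik

Kaneka: start from *modenturgelek.
  rule 1 (pre-rhotic lowering): modenturgelek → modentorgelek
  rule 2 (vowel merger): modentorgelek → modintorgilik
  rule 3: no change — modintorgilik
  rule 4 (intervocalic lenition): modintorgilik → mozintorgilik
  ⇒ Kaneka mozintorgilik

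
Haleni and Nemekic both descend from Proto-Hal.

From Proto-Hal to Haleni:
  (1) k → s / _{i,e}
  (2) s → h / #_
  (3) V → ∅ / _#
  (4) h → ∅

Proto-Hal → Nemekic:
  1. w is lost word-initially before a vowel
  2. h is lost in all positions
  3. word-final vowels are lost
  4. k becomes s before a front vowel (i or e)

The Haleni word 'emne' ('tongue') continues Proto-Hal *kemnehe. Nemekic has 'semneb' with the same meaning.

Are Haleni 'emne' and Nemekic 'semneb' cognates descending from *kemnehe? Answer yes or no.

no

Derive the expected Nemekic reflex of *kemnehe:
Nemekic: *kemnehe > kemnee > kemne > semne  (by h-loss, apocope, palatalisation)
The regular Nemekic reflex would be 'semne', but the attested form is 'semneb'. The correspondence is irregular, so they are not cognates (the Nemekic form has a different source).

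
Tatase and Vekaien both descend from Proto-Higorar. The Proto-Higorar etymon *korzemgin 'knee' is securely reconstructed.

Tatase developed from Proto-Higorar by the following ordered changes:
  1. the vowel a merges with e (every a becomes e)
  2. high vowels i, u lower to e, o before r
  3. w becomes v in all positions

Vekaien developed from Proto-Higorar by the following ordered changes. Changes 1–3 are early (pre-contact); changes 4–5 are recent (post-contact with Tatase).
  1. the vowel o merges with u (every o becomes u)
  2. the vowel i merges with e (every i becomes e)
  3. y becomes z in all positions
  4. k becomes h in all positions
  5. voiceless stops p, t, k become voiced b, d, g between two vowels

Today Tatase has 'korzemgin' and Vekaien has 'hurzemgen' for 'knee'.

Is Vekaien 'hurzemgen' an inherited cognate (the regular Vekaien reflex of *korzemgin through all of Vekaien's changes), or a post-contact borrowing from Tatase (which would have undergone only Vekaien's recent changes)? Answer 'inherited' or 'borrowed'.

inherited

If inherited, *korzemgin would pass through all of Vekaien's changes:
Vekaien: *korzemgin
  korzemgin → kurzemgin   [vowel merger]
  kurzemgin → kurzemgen   [vowel merger]
  kurzemgen (rule 3 does not apply)
  kurzemgen → hurzemgen   [unconditioned shift]
  hurzemgen (rule 5 does not apply)
  giving Vekaien hurzemgen.
If borrowed from Tatase 'korzemgin' after the early changes, it would undergo only the recent ones:
  rule 4 (unconditioned shift): korzemgin → horzemgin
  rule 5 (intervocalic voicing): no change (horzemgin)
  ⇒ as a loan: horzemgin
Vekaien 'hurzemgen' matches the inherited outcome exactly, so it is an inherited cognate, not a loan.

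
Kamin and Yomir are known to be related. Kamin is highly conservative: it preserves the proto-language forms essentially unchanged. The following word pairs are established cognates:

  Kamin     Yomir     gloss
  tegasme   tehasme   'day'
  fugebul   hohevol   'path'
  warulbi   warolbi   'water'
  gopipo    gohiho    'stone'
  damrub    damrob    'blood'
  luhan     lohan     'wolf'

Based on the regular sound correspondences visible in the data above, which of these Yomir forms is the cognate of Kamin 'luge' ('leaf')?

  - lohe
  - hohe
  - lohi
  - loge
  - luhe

lohe

fugebul ~ hohevol, warulbi ~ warolbi — Kamin u corresponds to Yomir o after a consonant, before a consonant other than r, m, n, p, b, f, v.
fugebul ~ hohevol — Kamin g corresponds to Yomir h between vowels (before a front vowel).
Applying these to Kamin 'luge':
  luge → loge   (u→o after a consonant, before a consonant other than r, m, n, p, b, f, v)
  loge → lohe   (g→h between vowels (before a front vowel))
So the Yomir cognate is 'lohe'.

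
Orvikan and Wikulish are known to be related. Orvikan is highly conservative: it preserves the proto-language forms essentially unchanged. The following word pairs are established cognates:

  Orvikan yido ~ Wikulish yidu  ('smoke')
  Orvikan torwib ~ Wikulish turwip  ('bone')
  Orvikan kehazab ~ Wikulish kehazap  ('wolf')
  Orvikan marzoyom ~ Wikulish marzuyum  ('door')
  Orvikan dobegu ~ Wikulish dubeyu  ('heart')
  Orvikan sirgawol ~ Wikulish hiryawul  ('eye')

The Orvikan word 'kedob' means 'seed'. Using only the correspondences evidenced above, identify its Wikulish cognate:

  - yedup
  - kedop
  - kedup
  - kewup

dobegu ~ dubeyu — Orvikan o corresponds to Wikulish u after a consonant, before a labial obstruent.
torwib ~ turwip, kehazab ~ kehazap — Orvikan b corresponds to Wikulish p word-finally.
Applying these to Orvikan 'kedob':
  kedob → kedub   (o→u after a consonant, before a labial obstruent)
  kedub → kedup   (b→p word-finally)
So the Wikulish cognate is 'kedup'.

kedup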